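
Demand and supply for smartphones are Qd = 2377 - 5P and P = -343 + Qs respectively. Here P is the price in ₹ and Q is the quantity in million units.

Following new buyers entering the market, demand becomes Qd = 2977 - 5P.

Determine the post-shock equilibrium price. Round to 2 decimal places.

439.00

Original equilibrium: 2377 - 5P = P + 343 gives 2034 = 6P, so P = 339 and Q = 682.
The new curves are Qd = 2977 - 5P (demand) and Qs = P + 343 (supply).
Setting them equal: 2977 - 5P = P + 343 → 2634 = 6P, so P = 439 and Q = 782.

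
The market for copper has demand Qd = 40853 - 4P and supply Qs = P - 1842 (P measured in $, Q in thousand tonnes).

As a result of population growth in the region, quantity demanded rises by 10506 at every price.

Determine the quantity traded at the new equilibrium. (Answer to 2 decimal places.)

8798.20

Before the shock: 40853 - 4P = P - 1842 ⇒ 42695 = 5P ⇒ P = 8539, Q = 6697.
With the change applied: demand Qd = 51359 - 4P, supply Qs = P - 1842.
Clearing the new market: 51359 - 4P = P - 1842, so P = 10640.2 and Q = 8798.2.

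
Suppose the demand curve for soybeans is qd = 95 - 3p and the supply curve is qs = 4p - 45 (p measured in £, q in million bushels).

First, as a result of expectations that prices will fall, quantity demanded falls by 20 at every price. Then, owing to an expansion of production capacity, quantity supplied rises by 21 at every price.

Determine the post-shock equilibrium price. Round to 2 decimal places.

Initially, 95 - 3p = 4p - 45, so 140 = 7p and p = 20, q = 35.
The shock moves the curves to qd = 75 - 3p and qs = 4p - 24.
Clearing the new market: 75 - 3p = 4p - 24, so p = 99/7 ≈ 14.1429 and q = 228/7 ≈ 32.5714.

14.14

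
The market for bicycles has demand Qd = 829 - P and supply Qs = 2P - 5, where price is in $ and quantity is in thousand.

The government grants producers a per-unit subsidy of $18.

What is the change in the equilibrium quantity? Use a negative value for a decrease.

Before the shock: 829 - P = 2P - 5 ⇒ 834 = 3P ⇒ P = 278, Q = 551.
Since sellers receive the price plus the subsidy, the effective supply curve becomes Qs = 2P + 31.
New equilibrium: 829 - P = 2P + 31 ⇒ 798 = 3P ⇒ P = 266, Q = 563.
ΔQ = 563 − 551 = +12.

+12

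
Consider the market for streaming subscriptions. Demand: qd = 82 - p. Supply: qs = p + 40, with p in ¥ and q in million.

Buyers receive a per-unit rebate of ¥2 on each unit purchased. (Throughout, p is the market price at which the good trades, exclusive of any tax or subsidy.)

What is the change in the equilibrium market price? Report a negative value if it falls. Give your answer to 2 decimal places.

Initially, 82 - p = p + 40, so 42 = 2p and p = 21, q = 61.
Since buyers' out-of-pocket price is the market price minus the rebate, the effective demand curve becomes qd = 84 - p.
Equate the new curves: 84 - p = p + 40, giving 44 = 2p, p = 22, q = 62.
Δp = 22 − 21 = +1.00.

+1.00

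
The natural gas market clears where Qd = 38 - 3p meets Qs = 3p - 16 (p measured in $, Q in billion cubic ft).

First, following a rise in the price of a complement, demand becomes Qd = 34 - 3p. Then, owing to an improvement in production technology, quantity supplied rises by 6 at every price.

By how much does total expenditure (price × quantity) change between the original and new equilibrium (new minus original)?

-11

Before the shock: 38 - 3p = 3p - 16 ⇒ 54 = 6p ⇒ p = 9, Q = 11.
With the change applied: demand Qd = 34 - 3p, supply Qs = 3p - 10.
New equilibrium: 34 - 3p = 3p - 10 ⇒ 44 = 6p ⇒ p = 22/3 ≈ 7.3333, Q = 12.
Expenditure moves from 9×11 = 99 to 7.3333×12 = 88; change = -11.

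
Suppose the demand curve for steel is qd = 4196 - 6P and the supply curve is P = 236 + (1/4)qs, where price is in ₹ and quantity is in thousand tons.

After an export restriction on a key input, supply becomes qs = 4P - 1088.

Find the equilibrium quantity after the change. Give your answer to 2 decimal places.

1025.60

Before the shock: 4196 - 6P = 4P - 944 ⇒ 5140 = 10P ⇒ P = 514, q = 1112.
After the shift, demand is qd = 4196 - 6P and supply is qs = 4P - 1088.
Clearing the new market: 4196 - 6P = 4P - 1088, so P = 528.4 and q = 1025.6.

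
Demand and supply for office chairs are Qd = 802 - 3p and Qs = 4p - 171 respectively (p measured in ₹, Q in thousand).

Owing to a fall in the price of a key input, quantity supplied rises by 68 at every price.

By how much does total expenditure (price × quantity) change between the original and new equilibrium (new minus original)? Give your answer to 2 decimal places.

+27.76

Original equilibrium: 802 - 3p = 4p - 171 gives 973 = 7p, so p = 139 and Q = 385.
The shock moves the curves to Qd = 802 - 3p and Qs = 4p - 103.
New equilibrium: 802 - 3p = 4p - 103 ⇒ 905 = 7p ⇒ p = 905/7 ≈ 129.2857, Q = 2899/7 ≈ 414.1429.
Expenditure moves from 139×385 = 53515 to 129.2857×414.1429 = 53542.7551; change = +27.76.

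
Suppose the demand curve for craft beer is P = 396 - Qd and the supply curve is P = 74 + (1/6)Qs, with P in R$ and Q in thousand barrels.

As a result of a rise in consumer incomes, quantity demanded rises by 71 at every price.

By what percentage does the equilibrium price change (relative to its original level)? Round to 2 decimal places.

+8.45

Initially, 396 - P = 6P - 444, so 840 = 7P and P = 120, Q = 276.
After the shift, demand is Qd = 467 - P and supply is Qs = 6P - 444.
Equate the new curves: 467 - P = 6P - 444, giving 911 = 7P, P = 911/7 ≈ 130.1429, Q = 2358/7 ≈ 336.8571.
%ΔP = (130.1429 − 120) / 120 × 100 = +8.45%.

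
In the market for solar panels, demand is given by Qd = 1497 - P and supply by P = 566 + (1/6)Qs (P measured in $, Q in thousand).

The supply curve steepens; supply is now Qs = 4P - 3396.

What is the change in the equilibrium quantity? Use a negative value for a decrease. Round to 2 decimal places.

Before the shock: 1497 - P = 6P - 3396 ⇒ 4893 = 7P ⇒ P = 699, Q = 798.
After the shift, demand is Qd = 1497 - P and supply is Qs = 4P - 3396.
Setting them equal: 1497 - P = 4P - 3396 → 4893 = 5P, so P = 978.6 and Q = 518.4.
ΔQ = 518.4 − 798 = -279.60.

-279.60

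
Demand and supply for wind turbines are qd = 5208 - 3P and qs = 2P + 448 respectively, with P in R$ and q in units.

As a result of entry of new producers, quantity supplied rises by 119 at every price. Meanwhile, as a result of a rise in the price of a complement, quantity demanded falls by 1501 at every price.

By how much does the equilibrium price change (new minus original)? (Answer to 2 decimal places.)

-324.00

Solve the original market: 5208 - 3P = 2P + 448, hence P = 952 and q = 2352.
With the change applied: demand qd = 3707 - 3P, supply qs = 2P + 567.
New equilibrium: 3707 - 3P = 2P + 567 ⇒ 3140 = 5P ⇒ P = 628, q = 1823.
ΔP = 628 − 952 = -324.00.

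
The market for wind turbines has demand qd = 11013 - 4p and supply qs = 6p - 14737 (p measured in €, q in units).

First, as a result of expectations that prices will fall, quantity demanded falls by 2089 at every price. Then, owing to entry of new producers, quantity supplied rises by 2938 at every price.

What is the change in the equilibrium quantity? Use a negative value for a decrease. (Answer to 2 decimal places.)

Before the shock: 11013 - 4p = 6p - 14737 ⇒ 25750 = 10p ⇒ p = 2575, q = 713.
With the change applied: demand qd = 8924 - 4p, supply qs = 6p - 11799.
Equate the new curves: 8924 - 4p = 6p - 11799, giving 20723 = 10p, p = 2072.3, q = 634.8.
Δq = 634.8 − 713 = -78.20.

-78.20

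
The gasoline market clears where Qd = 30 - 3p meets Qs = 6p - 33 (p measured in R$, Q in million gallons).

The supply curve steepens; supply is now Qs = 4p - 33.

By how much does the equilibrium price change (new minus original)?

Solve the original market: 30 - 3p = 6p - 33, hence p = 7 and Q = 9.
The shock moves the curves to Qd = 30 - 3p and Qs = 4p - 33.
Clearing the new market: 30 - 3p = 4p - 33, so p = 9 and Q = 3.
Δp = 9 − 7 = +2.

+2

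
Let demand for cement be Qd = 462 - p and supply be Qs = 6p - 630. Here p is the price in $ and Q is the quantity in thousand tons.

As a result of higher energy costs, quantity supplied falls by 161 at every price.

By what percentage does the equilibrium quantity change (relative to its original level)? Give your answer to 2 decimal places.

-7.52

Solve the original market: 462 - p = 6p - 630, hence p = 156 and Q = 306.
The shock moves the curves to Qd = 462 - p and Qs = 6p - 791.
Clearing the new market: 462 - p = 6p - 791, so p = 179 and Q = 283.
%ΔQ = (283 − 306) / 306 × 100 = -7.52%.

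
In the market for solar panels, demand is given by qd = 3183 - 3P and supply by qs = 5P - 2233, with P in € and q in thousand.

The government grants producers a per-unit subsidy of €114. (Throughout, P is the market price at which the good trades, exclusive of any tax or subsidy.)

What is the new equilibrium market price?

605.75

Initially, 3183 - 3P = 5P - 2233, so 5416 = 8P and P = 677, q = 1152.
Since sellers receive the price plus the subsidy, the effective supply curve becomes qs = 5P - 1663.
New equilibrium: 3183 - 3P = 5P - 1663 ⇒ 4846 = 8P ⇒ P = 605.75, q = 1365.75.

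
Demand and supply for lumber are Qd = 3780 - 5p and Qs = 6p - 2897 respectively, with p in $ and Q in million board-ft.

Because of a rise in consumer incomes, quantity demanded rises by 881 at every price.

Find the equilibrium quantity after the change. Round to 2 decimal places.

1225.55

Before the shock: 3780 - 5p = 6p - 2897 ⇒ 6677 = 11p ⇒ p = 607, Q = 745.
The shock moves the curves to Qd = 4661 - 5p and Qs = 6p - 2897.
New equilibrium: 4661 - 5p = 6p - 2897 ⇒ 7558 = 11p ⇒ p = 7558/11 ≈ 687.0909, Q = 13481/11 ≈ 1225.5455.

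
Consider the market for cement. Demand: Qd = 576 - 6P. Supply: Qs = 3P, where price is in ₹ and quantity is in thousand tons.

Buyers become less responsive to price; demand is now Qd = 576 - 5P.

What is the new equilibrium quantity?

Before the shock: 576 - 6P = 3P ⇒ 576 = 9P ⇒ P = 64, Q = 192.
The shock moves the curves to Qd = 576 - 5P and Qs = 3P.
New equilibrium: 576 - 5P = 3P ⇒ 576 = 8P ⇒ P = 72, Q = 216.

216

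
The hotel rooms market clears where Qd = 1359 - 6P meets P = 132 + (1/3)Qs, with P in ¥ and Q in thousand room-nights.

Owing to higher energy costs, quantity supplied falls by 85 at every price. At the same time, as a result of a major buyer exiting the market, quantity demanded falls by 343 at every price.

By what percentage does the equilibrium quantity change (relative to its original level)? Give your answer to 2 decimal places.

-90.48

Original equilibrium: 1359 - 6P = 3P - 396 gives 1755 = 9P, so P = 195 and Q = 189.
The new curves are Qd = 1016 - 6P (demand) and Qs = 3P - 481 (supply).
Equate the new curves: 1016 - 6P = 3P - 481, giving 1497 = 9P, P = 499/3 ≈ 166.3333, Q = 18.
%ΔQ = (18 − 189) / 189 × 100 = -90.48%.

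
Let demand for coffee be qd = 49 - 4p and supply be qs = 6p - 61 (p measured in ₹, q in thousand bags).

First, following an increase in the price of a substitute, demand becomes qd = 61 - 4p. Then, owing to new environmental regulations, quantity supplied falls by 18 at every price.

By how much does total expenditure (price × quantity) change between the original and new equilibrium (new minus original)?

Initially, 49 - 4p = 6p - 61, so 110 = 10p and p = 11, q = 5.
After the shift, demand is qd = 61 - 4p and supply is qs = 6p - 79.
Clearing the new market: 61 - 4p = 6p - 79, so p = 14 and q = 5.
Expenditure moves from 11×5 = 55 to 14×5 = 70; change = +15.

+15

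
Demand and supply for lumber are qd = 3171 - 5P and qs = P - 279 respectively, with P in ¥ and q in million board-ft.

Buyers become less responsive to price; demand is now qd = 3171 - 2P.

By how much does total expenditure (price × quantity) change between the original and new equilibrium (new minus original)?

Initially, 3171 - 5P = P - 279, so 3450 = 6P and P = 575, q = 296.
After the shift, demand is qd = 3171 - 2P and supply is qs = P - 279.
Equate the new curves: 3171 - 2P = P - 279, giving 3450 = 3P, P = 1150, q = 871.
Expenditure moves from 575×296 = 170200 to 1150×871 = 1001650; change = +831450.

+831450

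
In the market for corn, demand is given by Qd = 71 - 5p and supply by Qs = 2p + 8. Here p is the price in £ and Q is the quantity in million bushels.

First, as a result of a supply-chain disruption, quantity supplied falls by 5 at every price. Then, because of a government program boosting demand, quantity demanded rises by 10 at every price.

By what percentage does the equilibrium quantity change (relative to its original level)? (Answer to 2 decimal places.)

Initially, 71 - 5p = 2p + 8, so 63 = 7p and p = 9, Q = 26.
The shock moves the curves to Qd = 81 - 5p and Qs = 2p + 3.
Setting them equal: 81 - 5p = 2p + 3 → 78 = 7p, so p = 78/7 ≈ 11.1429 and Q = 177/7 ≈ 25.2857.
%ΔQ = (25.2857 − 26) / 26 × 100 = -2.75%.

-2.75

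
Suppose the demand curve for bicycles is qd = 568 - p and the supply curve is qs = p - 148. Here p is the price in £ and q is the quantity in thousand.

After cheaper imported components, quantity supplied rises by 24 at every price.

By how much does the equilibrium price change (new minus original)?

Before the shock: 568 - p = p - 148 ⇒ 716 = 2p ⇒ p = 358, q = 210.
With the change applied: demand qd = 568 - p, supply qs = p - 124.
Clearing the new market: 568 - p = p - 124, so p = 346 and q = 222.
Δp = 346 − 358 = -12.

-12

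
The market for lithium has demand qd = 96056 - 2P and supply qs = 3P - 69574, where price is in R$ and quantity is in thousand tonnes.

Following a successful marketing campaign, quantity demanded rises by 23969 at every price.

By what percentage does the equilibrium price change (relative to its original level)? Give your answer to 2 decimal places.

+14.47

Original equilibrium: 96056 - 2P = 3P - 69574 gives 165630 = 5P, so P = 33126 and q = 29804.
The new curves are qd = 120025 - 2P (demand) and qs = 3P - 69574 (supply).
Equate the new curves: 120025 - 2P = 3P - 69574, giving 189599 = 5P, P = 37919.8, q = 44185.4.
%ΔP = (37919.8 − 33126) / 33126 × 100 = +14.47%.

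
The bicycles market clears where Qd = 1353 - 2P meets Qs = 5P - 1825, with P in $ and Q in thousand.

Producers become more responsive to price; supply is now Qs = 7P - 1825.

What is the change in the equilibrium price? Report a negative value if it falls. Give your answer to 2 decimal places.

-100.89

Original equilibrium: 1353 - 2P = 5P - 1825 gives 3178 = 7P, so P = 454 and Q = 445.
The new curves are Qd = 1353 - 2P (demand) and Qs = 7P - 1825 (supply).
Setting them equal: 1353 - 2P = 7P - 1825 → 3178 = 9P, so P = 3178/9 ≈ 353.1111 and Q = 5821/9 ≈ 646.7778.
ΔP = 353.1111 − 454 = -100.89.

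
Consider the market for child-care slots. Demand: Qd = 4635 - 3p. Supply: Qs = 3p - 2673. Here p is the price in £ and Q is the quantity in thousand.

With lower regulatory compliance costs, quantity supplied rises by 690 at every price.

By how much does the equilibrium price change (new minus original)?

-115

Solve the original market: 4635 - 3p = 3p - 2673, hence p = 1218 and Q = 981.
After the shift, demand is Qd = 4635 - 3p and supply is Qs = 3p - 1983.
Clearing the new market: 4635 - 3p = 3p - 1983, so p = 1103 and Q = 1326.
Δp = 1103 − 1218 = -115.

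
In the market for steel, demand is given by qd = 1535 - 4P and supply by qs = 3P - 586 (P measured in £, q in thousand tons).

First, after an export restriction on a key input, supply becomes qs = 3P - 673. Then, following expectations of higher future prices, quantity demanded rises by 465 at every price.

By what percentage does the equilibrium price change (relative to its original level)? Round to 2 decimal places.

+26.03

Solve the original market: 1535 - 4P = 3P - 586, hence P = 303 and q = 323.
After the shift, demand is qd = 2000 - 4P and supply is qs = 3P - 673.
Equate the new curves: 2000 - 4P = 3P - 673, giving 2673 = 7P, P = 2673/7 ≈ 381.8571, q = 3308/7 ≈ 472.5714.
%ΔP = (381.8571 − 303) / 303 × 100 = +26.03%.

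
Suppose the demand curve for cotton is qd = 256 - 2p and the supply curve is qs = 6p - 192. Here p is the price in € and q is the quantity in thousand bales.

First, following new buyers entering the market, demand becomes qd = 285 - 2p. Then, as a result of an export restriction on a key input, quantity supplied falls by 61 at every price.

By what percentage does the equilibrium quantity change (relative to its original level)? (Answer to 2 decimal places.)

Before the shock: 256 - 2p = 6p - 192 ⇒ 448 = 8p ⇒ p = 56, q = 144.
After the shift, demand is qd = 285 - 2p and supply is qs = 6p - 253.
New equilibrium: 285 - 2p = 6p - 253 ⇒ 538 = 8p ⇒ p = 67.25, q = 150.5.
%Δq = (150.5 − 144) / 144 × 100 = +4.51%.

+4.51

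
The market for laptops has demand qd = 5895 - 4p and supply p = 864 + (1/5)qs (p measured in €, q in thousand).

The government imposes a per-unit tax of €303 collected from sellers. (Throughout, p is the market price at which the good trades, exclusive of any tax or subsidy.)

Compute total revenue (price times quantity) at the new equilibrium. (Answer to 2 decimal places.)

Before the shock: 5895 - 4p = 5p - 4320 ⇒ 10215 = 9p ⇒ p = 1135, q = 1355.
Since sellers keep the price net of the tax, the effective supply curve becomes qs = 5p - 5835.
Clearing the new market: 5895 - 4p = 5p - 5835, so p = 3910/3 ≈ 1303.3333 and q = 2045/3 ≈ 681.6667.
New expenditure = 1303.3333 × 681.6667 = 888438.89.

888438.89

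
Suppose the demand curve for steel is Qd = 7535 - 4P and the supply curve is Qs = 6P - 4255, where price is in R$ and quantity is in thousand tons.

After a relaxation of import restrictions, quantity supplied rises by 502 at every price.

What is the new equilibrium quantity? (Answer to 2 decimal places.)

3019.80

Solve the original market: 7535 - 4P = 6P - 4255, hence P = 1179 and Q = 2819.
The shock moves the curves to Qd = 7535 - 4P and Qs = 6P - 3753.
Clearing the new market: 7535 - 4P = 6P - 3753, so P = 1128.8 and Q = 3019.8.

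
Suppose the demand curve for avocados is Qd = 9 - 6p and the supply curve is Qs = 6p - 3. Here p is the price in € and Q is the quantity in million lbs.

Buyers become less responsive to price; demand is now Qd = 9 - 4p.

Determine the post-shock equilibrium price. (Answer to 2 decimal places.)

Solve the original market: 9 - 6p = 6p - 3, hence p = 1 and Q = 3.
The new curves are Qd = 9 - 4p (demand) and Qs = 6p - 3 (supply).
Clearing the new market: 9 - 4p = 6p - 3, so p = 1.2 and Q = 4.2.

1.20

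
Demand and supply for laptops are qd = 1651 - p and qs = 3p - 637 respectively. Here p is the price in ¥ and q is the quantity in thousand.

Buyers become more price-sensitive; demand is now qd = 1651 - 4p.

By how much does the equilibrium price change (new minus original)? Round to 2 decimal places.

Before the shock: 1651 - p = 3p - 637 ⇒ 2288 = 4p ⇒ p = 572, q = 1079.
The shock moves the curves to qd = 1651 - 4p and qs = 3p - 637.
Clearing the new market: 1651 - 4p = 3p - 637, so p = 2288/7 ≈ 326.8571 and q = 2405/7 ≈ 343.5714.
Δp = 326.8571 − 572 = -245.14.

-245.14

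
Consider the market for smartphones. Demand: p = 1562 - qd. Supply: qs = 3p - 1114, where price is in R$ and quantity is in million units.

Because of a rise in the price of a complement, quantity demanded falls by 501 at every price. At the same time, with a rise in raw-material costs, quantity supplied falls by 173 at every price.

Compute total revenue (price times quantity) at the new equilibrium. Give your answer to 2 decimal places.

Before the shock: 1562 - p = 3p - 1114 ⇒ 2676 = 4p ⇒ p = 669, q = 893.
After the shift, demand is qd = 1061 - p and supply is qs = 3p - 1287.
Setting them equal: 1061 - p = 3p - 1287 → 2348 = 4p, so p = 587 and q = 474.
New expenditure = 587 × 474 = 278238.00.

278238.00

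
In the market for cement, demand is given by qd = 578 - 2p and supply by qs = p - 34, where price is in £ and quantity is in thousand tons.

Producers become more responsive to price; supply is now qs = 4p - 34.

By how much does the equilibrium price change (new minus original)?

-102

Initially, 578 - 2p = p - 34, so 612 = 3p and p = 204, q = 170.
The new curves are qd = 578 - 2p (demand) and qs = 4p - 34 (supply).
New equilibrium: 578 - 2p = 4p - 34 ⇒ 612 = 6p ⇒ p = 102, q = 374.
Δp = 102 − 204 = -102.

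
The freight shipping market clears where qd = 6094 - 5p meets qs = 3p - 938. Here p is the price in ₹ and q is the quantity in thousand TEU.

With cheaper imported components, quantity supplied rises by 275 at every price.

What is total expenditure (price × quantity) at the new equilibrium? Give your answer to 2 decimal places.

1580187.80

Original equilibrium: 6094 - 5p = 3p - 938 gives 7032 = 8p, so p = 879 and q = 1699.
The shock moves the curves to qd = 6094 - 5p and qs = 3p - 663.
Setting them equal: 6094 - 5p = 3p - 663 → 6757 = 8p, so p = 844.625 and q = 1870.875.
New expenditure = 844.625 × 1870.875 = 1580187.80.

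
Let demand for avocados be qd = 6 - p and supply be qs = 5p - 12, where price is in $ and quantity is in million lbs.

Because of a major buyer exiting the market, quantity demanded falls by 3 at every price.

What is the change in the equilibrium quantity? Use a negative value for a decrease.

-2.5

Original equilibrium: 6 - p = 5p - 12 gives 18 = 6p, so p = 3 and q = 3.
After the shift, demand is qd = 3 - p and supply is qs = 5p - 12.
Clearing the new market: 3 - p = 5p - 12, so p = 2.5 and q = 0.5.
Δq = 0.5 − 3 = -2.5.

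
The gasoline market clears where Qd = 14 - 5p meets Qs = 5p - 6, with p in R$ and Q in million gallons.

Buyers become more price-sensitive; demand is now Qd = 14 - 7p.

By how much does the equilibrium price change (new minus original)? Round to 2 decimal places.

-0.33

Original equilibrium: 14 - 5p = 5p - 6 gives 20 = 10p, so p = 2 and Q = 4.
With the change applied: demand Qd = 14 - 7p, supply Qs = 5p - 6.
Equate the new curves: 14 - 7p = 5p - 6, giving 20 = 12p, p = 5/3 ≈ 1.6667, Q = 7/3 ≈ 2.3333.
Δp = 1.6667 − 2 = -0.33.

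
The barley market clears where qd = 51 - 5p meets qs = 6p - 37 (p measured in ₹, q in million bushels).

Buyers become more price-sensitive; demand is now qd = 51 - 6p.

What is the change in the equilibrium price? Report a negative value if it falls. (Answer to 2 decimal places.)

-0.67

Before the shock: 51 - 5p = 6p - 37 ⇒ 88 = 11p ⇒ p = 8, q = 11.
After the shift, demand is qd = 51 - 6p and supply is qs = 6p - 37.
Setting them equal: 51 - 6p = 6p - 37 → 88 = 12p, so p = 22/3 ≈ 7.3333 and q = 7.
Δp = 7.3333 − 8 = -0.67.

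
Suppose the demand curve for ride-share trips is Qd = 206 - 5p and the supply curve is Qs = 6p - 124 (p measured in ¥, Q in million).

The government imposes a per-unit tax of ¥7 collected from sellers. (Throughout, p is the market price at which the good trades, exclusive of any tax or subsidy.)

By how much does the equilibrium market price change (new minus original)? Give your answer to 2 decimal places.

+3.82

Before the shock: 206 - 5p = 6p - 124 ⇒ 330 = 11p ⇒ p = 30, Q = 56.
Since sellers keep the price net of the tax, the effective supply curve becomes Qs = 6p - 166.
Clearing the new market: 206 - 5p = 6p - 166, so p = 372/11 ≈ 33.8182 and Q = 406/11 ≈ 36.9091.
Δp = 33.8182 − 30 = +3.82.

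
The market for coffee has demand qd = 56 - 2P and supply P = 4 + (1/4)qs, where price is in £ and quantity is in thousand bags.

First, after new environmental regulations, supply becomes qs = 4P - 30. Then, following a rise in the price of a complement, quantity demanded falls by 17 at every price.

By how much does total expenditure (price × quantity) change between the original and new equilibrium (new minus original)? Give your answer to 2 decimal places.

Before the shock: 56 - 2P = 4P - 16 ⇒ 72 = 6P ⇒ P = 12, q = 32.
The shock moves the curves to qd = 39 - 2P and qs = 4P - 30.
New equilibrium: 39 - 2P = 4P - 30 ⇒ 69 = 6P ⇒ P = 11.5, q = 16.
Expenditure moves from 12×32 = 384 to 11.5×16 = 184; change = -200.00.

-200.00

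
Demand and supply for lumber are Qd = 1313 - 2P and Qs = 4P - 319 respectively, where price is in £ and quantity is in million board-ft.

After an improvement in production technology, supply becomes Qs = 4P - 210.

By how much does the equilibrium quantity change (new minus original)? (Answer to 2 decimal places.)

Before the shock: 1313 - 2P = 4P - 319 ⇒ 1632 = 6P ⇒ P = 272, Q = 769.
The new curves are Qd = 1313 - 2P (demand) and Qs = 4P - 210 (supply).
New equilibrium: 1313 - 2P = 4P - 210 ⇒ 1523 = 6P ⇒ P = 1523/6 ≈ 253.8333, Q = 2416/3 ≈ 805.3333.
ΔQ = 805.3333 − 769 = +36.33.

+36.33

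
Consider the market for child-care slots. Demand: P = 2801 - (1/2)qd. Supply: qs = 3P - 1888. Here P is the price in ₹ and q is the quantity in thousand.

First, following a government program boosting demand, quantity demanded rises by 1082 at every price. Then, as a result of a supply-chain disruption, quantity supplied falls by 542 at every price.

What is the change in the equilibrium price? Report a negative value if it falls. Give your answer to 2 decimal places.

+324.80

Original equilibrium: 5602 - 2P = 3P - 1888 gives 7490 = 5P, so P = 1498 and q = 2606.
With the change applied: demand qd = 6684 - 2P, supply qs = 3P - 2430.
New equilibrium: 6684 - 2P = 3P - 2430 ⇒ 9114 = 5P ⇒ P = 1822.8, q = 3038.4.
ΔP = 1822.8 − 1498 = +324.80.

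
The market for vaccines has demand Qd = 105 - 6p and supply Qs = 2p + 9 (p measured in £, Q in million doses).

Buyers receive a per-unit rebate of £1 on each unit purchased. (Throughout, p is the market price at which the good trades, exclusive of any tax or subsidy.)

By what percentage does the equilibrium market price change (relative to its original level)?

+6.25

Initially, 105 - 6p = 2p + 9, so 96 = 8p and p = 12, Q = 33.
Since buyers' out-of-pocket price is the market price minus the rebate, the effective demand curve becomes Qd = 111 - 6p.
Equate the new curves: 111 - 6p = 2p + 9, giving 102 = 8p, p = 12.75, Q = 34.5.
%Δp = (12.75 − 12) / 12 × 100 = +6.25%.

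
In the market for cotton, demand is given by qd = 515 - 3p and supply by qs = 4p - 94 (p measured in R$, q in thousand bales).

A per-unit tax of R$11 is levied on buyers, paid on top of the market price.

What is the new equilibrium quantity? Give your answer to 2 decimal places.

235.14

Initially, 515 - 3p = 4p - 94, so 609 = 7p and p = 87, q = 254.
Since buyers pay the price plus the tax, the effective demand curve becomes qd = 482 - 3p.
Setting them equal: 482 - 3p = 4p - 94 → 576 = 7p, so p = 576/7 ≈ 82.2857 and q = 1646/7 ≈ 235.1429.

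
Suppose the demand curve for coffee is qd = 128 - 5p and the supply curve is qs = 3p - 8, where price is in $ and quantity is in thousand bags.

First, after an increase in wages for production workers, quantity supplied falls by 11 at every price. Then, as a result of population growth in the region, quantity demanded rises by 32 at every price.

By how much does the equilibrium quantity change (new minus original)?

Solve the original market: 128 - 5p = 3p - 8, hence p = 17 and q = 43.
The shock moves the curves to qd = 160 - 5p and qs = 3p - 19.
Setting them equal: 160 - 5p = 3p - 19 → 179 = 8p, so p = 22.375 and q = 48.125.
Δq = 48.125 − 43 = +5.125.

+5.125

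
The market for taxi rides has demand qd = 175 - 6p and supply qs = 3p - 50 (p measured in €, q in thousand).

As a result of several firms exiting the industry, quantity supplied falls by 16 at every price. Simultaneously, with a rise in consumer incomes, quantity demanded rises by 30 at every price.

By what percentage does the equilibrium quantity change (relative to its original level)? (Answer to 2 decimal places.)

-2.67

Solve the original market: 175 - 6p = 3p - 50, hence p = 25 and q = 25.
The new curves are qd = 205 - 6p (demand) and qs = 3p - 66 (supply).
Clearing the new market: 205 - 6p = 3p - 66, so p = 271/9 ≈ 30.1111 and q = 73/3 ≈ 24.3333.
%Δq = (24.3333 − 25) / 25 × 100 = -2.67%.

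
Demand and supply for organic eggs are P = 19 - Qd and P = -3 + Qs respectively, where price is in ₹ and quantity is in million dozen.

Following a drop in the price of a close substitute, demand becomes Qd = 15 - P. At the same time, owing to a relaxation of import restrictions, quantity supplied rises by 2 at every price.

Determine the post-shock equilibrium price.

Before the shock: 19 - P = P + 3 ⇒ 16 = 2P ⇒ P = 8, Q = 11.
The shock moves the curves to Qd = 15 - P and Qs = P + 5.
Clearing the new market: 15 - P = P + 5, so P = 5 and Q = 10.

5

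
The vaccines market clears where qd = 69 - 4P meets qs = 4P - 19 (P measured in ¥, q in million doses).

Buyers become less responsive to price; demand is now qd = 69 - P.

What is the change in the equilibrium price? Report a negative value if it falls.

+6.6

Before the shock: 69 - 4P = 4P - 19 ⇒ 88 = 8P ⇒ P = 11, q = 25.
The shock moves the curves to qd = 69 - P and qs = 4P - 19.
Equate the new curves: 69 - P = 4P - 19, giving 88 = 5P, P = 17.6, q = 51.4.
ΔP = 17.6 − 11 = +6.6.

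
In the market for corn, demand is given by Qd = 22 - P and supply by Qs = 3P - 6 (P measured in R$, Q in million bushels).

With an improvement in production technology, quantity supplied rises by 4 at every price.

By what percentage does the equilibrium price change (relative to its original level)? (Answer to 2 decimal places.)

Initially, 22 - P = 3P - 6, so 28 = 4P and P = 7, Q = 15.
The shock moves the curves to Qd = 22 - P and Qs = 3P - 2.
Setting them equal: 22 - P = 3P - 2 → 24 = 4P, so P = 6 and Q = 16.
%ΔP = (6 − 7) / 7 × 100 = -14.29%.

-14.29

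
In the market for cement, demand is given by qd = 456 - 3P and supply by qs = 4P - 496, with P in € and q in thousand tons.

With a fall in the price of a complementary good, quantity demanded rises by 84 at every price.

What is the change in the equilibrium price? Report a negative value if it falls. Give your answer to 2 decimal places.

Solve the original market: 456 - 3P = 4P - 496, hence P = 136 and q = 48.
After the shift, demand is qd = 540 - 3P and supply is qs = 4P - 496.
Setting them equal: 540 - 3P = 4P - 496 → 1036 = 7P, so P = 148 and q = 96.
ΔP = 148 − 136 = +12.00.

+12.00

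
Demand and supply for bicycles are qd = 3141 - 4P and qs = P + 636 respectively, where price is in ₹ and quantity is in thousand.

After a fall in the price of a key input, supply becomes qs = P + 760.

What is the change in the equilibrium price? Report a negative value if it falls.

-24.8

Before the shock: 3141 - 4P = P + 636 ⇒ 2505 = 5P ⇒ P = 501, q = 1137.
After the shift, demand is qd = 3141 - 4P and supply is qs = P + 760.
Equate the new curves: 3141 - 4P = P + 760, giving 2381 = 5P, P = 476.2, q = 1236.2.
ΔP = 476.2 − 501 = -24.8.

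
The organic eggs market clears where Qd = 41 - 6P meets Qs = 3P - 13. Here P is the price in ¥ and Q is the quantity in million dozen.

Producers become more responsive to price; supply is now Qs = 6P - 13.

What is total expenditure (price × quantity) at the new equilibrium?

Original equilibrium: 41 - 6P = 3P - 13 gives 54 = 9P, so P = 6 and Q = 5.
With the change applied: demand Qd = 41 - 6P, supply Qs = 6P - 13.
New equilibrium: 41 - 6P = 6P - 13 ⇒ 54 = 12P ⇒ P = 4.5, Q = 14.
New expenditure = 4.5 × 14 = 63.

63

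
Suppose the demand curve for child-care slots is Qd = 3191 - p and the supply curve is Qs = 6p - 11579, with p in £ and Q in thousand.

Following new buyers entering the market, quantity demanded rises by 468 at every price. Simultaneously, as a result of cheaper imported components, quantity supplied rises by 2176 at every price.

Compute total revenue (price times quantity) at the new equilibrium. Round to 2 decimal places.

Initially, 3191 - p = 6p - 11579, so 14770 = 7p and p = 2110, Q = 1081.
The shock moves the curves to Qd = 3659 - p and Qs = 6p - 9403.
New equilibrium: 3659 - p = 6p - 9403 ⇒ 13062 = 7p ⇒ p = 1866, Q = 1793.
New expenditure = 1866 × 1793 = 3345738.00.

3345738.00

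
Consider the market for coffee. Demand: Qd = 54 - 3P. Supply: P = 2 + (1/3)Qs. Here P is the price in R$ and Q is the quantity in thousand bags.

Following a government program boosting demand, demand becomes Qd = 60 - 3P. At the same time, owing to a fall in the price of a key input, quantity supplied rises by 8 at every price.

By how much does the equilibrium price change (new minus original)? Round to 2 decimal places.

-0.33

Before the shock: 54 - 3P = 3P - 6 ⇒ 60 = 6P ⇒ P = 10, Q = 24.
After the shift, demand is Qd = 60 - 3P and supply is Qs = 3P + 2.
Clearing the new market: 60 - 3P = 3P + 2, so P = 29/3 ≈ 9.6667 and Q = 31.
ΔP = 9.6667 − 10 = -0.33.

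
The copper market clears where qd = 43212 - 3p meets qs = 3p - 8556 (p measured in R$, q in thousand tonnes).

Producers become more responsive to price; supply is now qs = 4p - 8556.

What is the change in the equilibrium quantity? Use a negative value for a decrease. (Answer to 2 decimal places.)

Before the shock: 43212 - 3p = 3p - 8556 ⇒ 51768 = 6p ⇒ p = 8628, q = 17328.
With the change applied: demand qd = 43212 - 3p, supply qs = 4p - 8556.
New equilibrium: 43212 - 3p = 4p - 8556 ⇒ 51768 = 7p ⇒ p = 51768/7 ≈ 7395.4286, q = 147180/7 ≈ 21025.7143.
Δq = 21025.7143 − 17328 = +3697.71.

+3697.71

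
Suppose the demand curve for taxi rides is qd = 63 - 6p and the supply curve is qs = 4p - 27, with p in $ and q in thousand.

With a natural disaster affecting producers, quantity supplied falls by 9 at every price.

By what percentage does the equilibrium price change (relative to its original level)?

+10

Original equilibrium: 63 - 6p = 4p - 27 gives 90 = 10p, so p = 9 and q = 9.
After the shift, demand is qd = 63 - 6p and supply is qs = 4p - 36.
New equilibrium: 63 - 6p = 4p - 36 ⇒ 99 = 10p ⇒ p = 9.9, q = 3.6.
%Δp = (9.9 − 9) / 9 × 100 = +10%.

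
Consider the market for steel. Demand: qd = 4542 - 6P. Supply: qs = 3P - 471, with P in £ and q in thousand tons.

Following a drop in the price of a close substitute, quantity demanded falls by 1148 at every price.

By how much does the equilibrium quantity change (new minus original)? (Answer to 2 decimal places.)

-382.67

Original equilibrium: 4542 - 6P = 3P - 471 gives 5013 = 9P, so P = 557 and q = 1200.
With the change applied: demand qd = 3394 - 6P, supply qs = 3P - 471.
New equilibrium: 3394 - 6P = 3P - 471 ⇒ 3865 = 9P ⇒ P = 3865/9 ≈ 429.4444, q = 2452/3 ≈ 817.3333.
Δq = 817.3333 − 1200 = -382.67.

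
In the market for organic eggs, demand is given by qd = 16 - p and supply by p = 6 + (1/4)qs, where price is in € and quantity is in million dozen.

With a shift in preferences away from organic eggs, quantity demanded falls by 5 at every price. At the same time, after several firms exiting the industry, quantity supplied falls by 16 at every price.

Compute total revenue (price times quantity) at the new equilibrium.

8.16

Initially, 16 - p = 4p - 24, so 40 = 5p and p = 8, q = 8.
The new curves are qd = 11 - p (demand) and qs = 4p - 40 (supply).
Clearing the new market: 11 - p = 4p - 40, so p = 10.2 and q = 0.8.
New expenditure = 10.2 × 0.8 = 8.16.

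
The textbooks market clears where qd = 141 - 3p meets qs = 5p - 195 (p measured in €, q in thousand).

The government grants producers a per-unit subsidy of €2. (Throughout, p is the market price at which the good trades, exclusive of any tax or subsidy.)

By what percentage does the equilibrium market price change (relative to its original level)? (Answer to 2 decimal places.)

-2.98

Initially, 141 - 3p = 5p - 195, so 336 = 8p and p = 42, q = 15.
Since sellers receive the price plus the subsidy, the effective supply curve becomes qs = 5p - 185.
Clearing the new market: 141 - 3p = 5p - 185, so p = 40.75 and q = 18.75.
%Δp = (40.75 − 42) / 42 × 100 = -2.98%.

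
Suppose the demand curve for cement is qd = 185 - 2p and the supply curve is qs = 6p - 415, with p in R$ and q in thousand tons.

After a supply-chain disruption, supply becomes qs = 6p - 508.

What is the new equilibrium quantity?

Before the shock: 185 - 2p = 6p - 415 ⇒ 600 = 8p ⇒ p = 75, q = 35.
The new curves are qd = 185 - 2p (demand) and qs = 6p - 508 (supply).
Clearing the new market: 185 - 2p = 6p - 508, so p = 86.625 and q = 11.75.

11.75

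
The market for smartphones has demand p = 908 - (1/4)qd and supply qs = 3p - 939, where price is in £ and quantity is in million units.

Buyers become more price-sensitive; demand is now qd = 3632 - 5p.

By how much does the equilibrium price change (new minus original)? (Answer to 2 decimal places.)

Initially, 3632 - 4p = 3p - 939, so 4571 = 7p and p = 653, q = 1020.
With the change applied: demand qd = 3632 - 5p, supply qs = 3p - 939.
Setting them equal: 3632 - 5p = 3p - 939 → 4571 = 8p, so p = 571.375 and q = 775.125.
Δp = 571.375 − 653 = -81.63.

-81.63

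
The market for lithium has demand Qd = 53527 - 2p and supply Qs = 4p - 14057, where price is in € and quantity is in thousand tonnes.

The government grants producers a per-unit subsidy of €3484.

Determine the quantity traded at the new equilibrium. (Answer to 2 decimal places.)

Solve the original market: 53527 - 2p = 4p - 14057, hence p = 11264 and Q = 30999.
Since sellers receive the price plus the subsidy, the effective supply curve becomes Qs = 4p - 121.
New equilibrium: 53527 - 2p = 4p - 121 ⇒ 53648 = 6p ⇒ p = 26824/3 ≈ 8941.3333, Q = 106933/3 ≈ 35644.3333.

35644.33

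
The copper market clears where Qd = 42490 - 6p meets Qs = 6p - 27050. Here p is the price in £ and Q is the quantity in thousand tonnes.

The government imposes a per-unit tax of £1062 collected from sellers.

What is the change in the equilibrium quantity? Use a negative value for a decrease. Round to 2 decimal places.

-3186.00

Initially, 42490 - 6p = 6p - 27050, so 69540 = 12p and p = 5795, Q = 7720.
Since sellers keep the price net of the tax, the effective supply curve becomes Qs = 6p - 33422.
Clearing the new market: 42490 - 6p = 6p - 33422, so p = 6326 and Q = 4534.
ΔQ = 4534 − 7720 = -3186.00.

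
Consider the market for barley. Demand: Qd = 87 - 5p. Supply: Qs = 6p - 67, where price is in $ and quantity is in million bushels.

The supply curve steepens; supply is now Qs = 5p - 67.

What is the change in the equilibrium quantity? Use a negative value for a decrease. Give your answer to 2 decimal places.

-7.00

Before the shock: 87 - 5p = 6p - 67 ⇒ 154 = 11p ⇒ p = 14, Q = 17.
After the shift, demand is Qd = 87 - 5p and supply is Qs = 5p - 67.
Setting them equal: 87 - 5p = 5p - 67 → 154 = 10p, so p = 15.4 and Q = 10.
ΔQ = 10 − 17 = -7.00.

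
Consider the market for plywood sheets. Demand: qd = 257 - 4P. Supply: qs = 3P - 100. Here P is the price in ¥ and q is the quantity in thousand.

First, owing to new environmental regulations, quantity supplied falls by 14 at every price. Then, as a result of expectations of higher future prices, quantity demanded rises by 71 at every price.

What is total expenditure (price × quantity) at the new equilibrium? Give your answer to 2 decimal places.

Initially, 257 - 4P = 3P - 100, so 357 = 7P and P = 51, q = 53.
The new curves are qd = 328 - 4P (demand) and qs = 3P - 114 (supply).
Equate the new curves: 328 - 4P = 3P - 114, giving 442 = 7P, P = 442/7 ≈ 63.1429, q = 528/7 ≈ 75.4286.
New expenditure = 63.1429 × 75.4286 = 4762.78.

4762.78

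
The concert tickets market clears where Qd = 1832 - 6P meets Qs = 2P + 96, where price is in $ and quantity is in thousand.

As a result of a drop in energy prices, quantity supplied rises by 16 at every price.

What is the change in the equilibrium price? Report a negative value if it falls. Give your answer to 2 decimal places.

Original equilibrium: 1832 - 6P = 2P + 96 gives 1736 = 8P, so P = 217 and Q = 530.
The new curves are Qd = 1832 - 6P (demand) and Qs = 2P + 112 (supply).
Setting them equal: 1832 - 6P = 2P + 112 → 1720 = 8P, so P = 215 and Q = 542.
ΔP = 215 − 217 = -2.00.

-2.00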